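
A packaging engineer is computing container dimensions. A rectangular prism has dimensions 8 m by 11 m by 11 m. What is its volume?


Shape: rectangular prism
l = 8 m, w = 11 m, h = 11 m
Formula: V = l * w * h
V = 8 * 11 * 11
V = 88 * 11
V = 968
968 m^3


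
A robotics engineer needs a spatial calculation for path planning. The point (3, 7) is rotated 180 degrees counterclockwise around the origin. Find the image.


Transformation: rotation about the origin
Original point: (3, 7)
Rule for 180 deg: (x, y) -> (-x, -y)
Apply: (3, 7) -> (-3, -7)
(-3, -7)


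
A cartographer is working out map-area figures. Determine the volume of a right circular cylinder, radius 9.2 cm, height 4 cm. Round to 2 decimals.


Shape: cylinder
Radius r = 9.2 cm, Height h = 4 cm
Formula: V = pi * r^2 * h
r^2 = 84.64
V = pi * 84.64 * 4
V = 338.56 * pi
V = 1063.62
1063.62 cm^3


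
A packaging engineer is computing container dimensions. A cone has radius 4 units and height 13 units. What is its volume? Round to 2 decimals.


Shape: cone
Radius r = 4 units, Height h = 13 units
Formula: V = (1/3) * pi * r^2 * h
r^2 = 16
pi * r^2 * h = pi * 16 * 13 = 208 * pi
V = 208 * pi / 3
V = 217.82
217.82 units^3


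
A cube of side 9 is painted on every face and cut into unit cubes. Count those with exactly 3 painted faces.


Large cube: 9 x 9 x 9, cut into unit cubes.
Cubes with 3 painted faces are at the corners. A cube always has 8 corners.
Count = 8
8 unit cubes


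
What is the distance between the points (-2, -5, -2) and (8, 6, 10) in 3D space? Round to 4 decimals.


3D distance between two points
P1 = (-2, -5, -2), P2 = (8, 6, 10)
Formula: d = sqrt((x2-x1)^2 + (y2-y1)^2 + (z2-z1)^2)
dx = 8 - -2 = 10
dy = 6 - -5 = 11
dz = 10 - -2 = 12
dx^2 + dy^2 + dz^2 = 100 + 121 + 144 = 365
d = sqrt(365)
d = 19.105
19.105 units


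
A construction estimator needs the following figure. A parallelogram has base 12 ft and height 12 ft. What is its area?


Shape: parallelogram
Base b = 12 ft, Height h = 12 ft
Formula: A = b * h
A = 12 * 12
A = 144
144 ft^2


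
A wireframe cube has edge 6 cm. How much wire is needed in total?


Shape: cube
Side s = 6 cm
A cube has 12 edges, all equal.
Formula: total edge length = 12 * s
Total = 12 * 6
Total = 72
72 cm


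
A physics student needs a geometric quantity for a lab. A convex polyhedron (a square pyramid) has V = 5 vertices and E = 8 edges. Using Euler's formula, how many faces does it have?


Polyhedron: square pyramid
Euler's formula for convex polyhedra: V - E + F = 2
Given: V = 5 vertices and E = 8 edges
Solve for F:
F = 2 + E - V = 2 + 8 - 5 = 5
5 faces


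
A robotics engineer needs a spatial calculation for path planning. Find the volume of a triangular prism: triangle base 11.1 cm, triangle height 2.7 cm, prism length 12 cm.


Shape: triangular prism
Triangle base = 11.1 cm, triangle height = 2.7 cm, prism length L = 12 cm
Formula: V = (1/2 * b * h_tri) * L
Cross-section area = 0.5 * 11.1 * 2.7 = 14.985
V = 14.985 * 12
V = 179.82
179.82 cm^3


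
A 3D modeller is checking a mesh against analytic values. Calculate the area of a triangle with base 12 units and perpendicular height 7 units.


Shape: triangle
Base b = 12 units, Height h = 7 units
Formula: A = (1/2) * b * h
A = 0.5 * 12 * 7
A = 0.5 * 84
A = 42
42 units^2


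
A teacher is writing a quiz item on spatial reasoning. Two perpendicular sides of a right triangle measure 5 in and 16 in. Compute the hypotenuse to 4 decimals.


Shape: right triangle
Legs a = 5 in, b = 16 in
Formula: c = sqrt(a^2 + b^2)
a^2 = 25, b^2 = 256
a^2 + b^2 = 281
c = sqrt(281)
c = 16.7631
16.7631 in


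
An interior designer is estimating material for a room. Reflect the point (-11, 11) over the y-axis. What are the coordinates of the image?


Transformation: reflection
Original point: (-11, 11)
Rule for reflection over the y-axis: (x, y) -> (-x, y)
Apply: (-11, 11) -> (11, 11)
(11, 11)


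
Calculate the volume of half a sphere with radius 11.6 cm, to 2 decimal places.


Shape: hemisphere (half of a sphere)
Radius r = 11.6 cm
Formula: V = (1/2) * (4/3) * pi * r^3 = (2/3) * pi * r^3
r^3 = 1560.896
(2/3) * 1560.896 = 1040.597333
V = 1040.597333 * pi
V = 3269.13
3269.13 cm^3


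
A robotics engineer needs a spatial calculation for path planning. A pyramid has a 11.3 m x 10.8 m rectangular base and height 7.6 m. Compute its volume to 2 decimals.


Shape: rectangular pyramid
Base: 11.3 m x 10.8 m, Height h = 7.6 m
Formula: V = (1/3) * base_area * h
base_area = 11.3 * 10.8 = 122.04
base_area * h = 122.04 * 7.6 = 927.504
V = 927.504 / 3
V = 309.17
309.17 m^3


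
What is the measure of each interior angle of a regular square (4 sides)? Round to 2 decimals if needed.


Shape: regular square (4 sides)
Formula: interior angle = (n - 2) * 180 / n
(n - 2) = 2
(n - 2) * 180 = 360
angle = 360 / 4
angle = 90
90 degrees


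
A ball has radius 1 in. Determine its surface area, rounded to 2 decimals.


Shape: sphere
Radius r = 1 in
Formula: SA = 4 * pi * r^2
r^2 = 1
SA = 4 * pi * 1
SA = 4 * pi
SA = 12.57
12.57 in^2


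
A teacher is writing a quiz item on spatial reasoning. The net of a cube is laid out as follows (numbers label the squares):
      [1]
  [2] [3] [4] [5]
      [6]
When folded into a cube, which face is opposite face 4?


Net: cross layout. Take square 3 as the base (bottom).
Fold the four squares in the horizontal row up around 3: 2 -> left, 4 -> right, 5 wraps to the top.
Fold 1 and 6 up from 3: 1 -> back, 6 -> front.
Opposite pairs are therefore: (1, 6), (2, 4), (3, 5).
Face 4 is opposite face 2.
face 2


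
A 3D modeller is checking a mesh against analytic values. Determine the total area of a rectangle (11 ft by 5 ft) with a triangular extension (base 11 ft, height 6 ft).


Composite shape: rectangle + triangle
Rectangle area = 11 * 5 = 55
Triangle area = 0.5 * 11 * 6 = 33
Total = 55 + 33
Total = 88
88 ft^2


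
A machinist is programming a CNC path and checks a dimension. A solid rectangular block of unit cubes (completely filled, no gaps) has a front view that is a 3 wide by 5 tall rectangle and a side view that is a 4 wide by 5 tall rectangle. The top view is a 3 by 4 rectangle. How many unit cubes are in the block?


Orthographic views of a solid rectangular block:
Front view 3 x 5 -> length = 3, height = 5
Side view 4 x 5 -> width = 4, height = 5 (consistent)
Top view 3 x 4 -> confirms length = 3, width = 4
The block is 3 x 4 x 5.
Total unit cubes = 3 * 4 * 5 = 60
60 unit cubes


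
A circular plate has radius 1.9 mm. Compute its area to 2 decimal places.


Shape: circle
Radius r = 1.9 mm
Formula: A = pi * r^2
r^2 = 1.9^2 = 3.61
A = pi * 3.61
A = 11.34
11.34 mm^2


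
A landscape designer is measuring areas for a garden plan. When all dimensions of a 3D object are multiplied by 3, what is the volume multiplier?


Linear scale factor k = 3
Rule: under a linear scaling by k, volumes scale by k^3.
k^3 = 3 * 3 * 3
k^3 = 9 * 3
k^3 = 27
Volume scales by a factor of 27.
27 (dimensionless)


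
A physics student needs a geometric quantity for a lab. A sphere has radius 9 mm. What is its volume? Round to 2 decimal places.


Shape: sphere
Radius r = 9 mm
Formula: V = (4/3) * pi * r^3
r^3 = 729
(4/3) * 729 = 972
V = 972 * pi
V = 3053.63
3053.63 mm^3


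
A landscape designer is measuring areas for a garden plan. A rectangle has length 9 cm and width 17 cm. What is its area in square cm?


Shape: rectangle
Length l = 9 cm, Width w = 17 cm
Formula: A = l * w
A = 9 * 17
A = 153
153 cm^2


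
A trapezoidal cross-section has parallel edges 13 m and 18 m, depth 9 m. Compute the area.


Shape: trapezoid
Parallel sides a = 13 m, b = 18 m; Height h = 9 m
Formula: A = (a + b) * h / 2
a + b = 13 + 18 = 31
A = 31 * 9 / 2
A = 279 / 2
A = 139.5
139.5 m^2


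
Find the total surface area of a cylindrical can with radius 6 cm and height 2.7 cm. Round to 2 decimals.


Shape: closed cylinder
Radius r = 6 cm, Height h = 2.7 cm
Formula: SA = 2*pi*r^2 + 2*pi*r*h = 2*pi*r*(r + h)
r + h = 8.7
2 * r * (r + h) = 2 * 6 * 8.7 = 104.4
SA = 104.4 * pi
SA = 327.98
327.98 cm^2


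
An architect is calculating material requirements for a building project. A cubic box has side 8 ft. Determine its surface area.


Shape: cube
Side s = 8 ft
A cube has 6 square faces.
Formula: SA = 6 * s^2
s^2 = 64
SA = 6 * 64
SA = 384
384 ft^2


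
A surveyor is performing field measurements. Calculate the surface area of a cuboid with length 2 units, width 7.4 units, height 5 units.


Shape: rectangular prism
l = 2 units, w = 7.4 units, h = 5 units
Formula: SA = 2(lw + lh + wh)
lw = 14.8, lh = 10, wh = 37
lw + lh + wh = 61.8
SA = 2 * 61.8
SA = 123.6
123.6 units^2


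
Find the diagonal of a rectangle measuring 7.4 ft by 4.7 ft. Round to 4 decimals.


Shape: rectangle (diagonal via Pythagoras)
Sides: 7.4 ft and 4.7 ft
Formula: d = sqrt(l^2 + w^2)
l^2 = 54.76, w^2 = 22.09
l^2 + w^2 = 76.85
d = sqrt(76.85)
d = 8.7664
8.7664 ft


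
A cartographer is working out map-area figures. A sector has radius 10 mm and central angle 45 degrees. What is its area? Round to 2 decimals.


Shape: circular sector
Radius r = 10 mm, Angle = 45 degrees
Formula: A = (angle/360) * pi * r^2
r^2 = 100
Fraction of circle = 45/360
A = (45/360) * pi * 100
A = 12.5 * pi
A = 39.27
39.27 mm^2


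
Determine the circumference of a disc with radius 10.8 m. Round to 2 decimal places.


Shape: circle
Radius r = 10.8 m
Formula: C = 2 * pi * r
C = 2 * pi * 10.8
C = 21.6 * pi
C = 67.86
67.86 m


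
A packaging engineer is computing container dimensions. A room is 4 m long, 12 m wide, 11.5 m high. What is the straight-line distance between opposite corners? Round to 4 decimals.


Shape: rectangular box (space diagonal)
l = 4 m, w = 12 m, h = 11.5 m
Visualize: the diagonal of the base, then a right triangle with that diagonal and the height.
Formula: d = sqrt(l^2 + w^2 + h^2)
l^2 + w^2 + h^2 = 16 + 144 + 132.25 = 292.25
d = sqrt(292.25)
d = 17.0953
17.0953 m


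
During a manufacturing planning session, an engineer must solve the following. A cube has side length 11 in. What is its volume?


Shape: cube
Side s = 11 in
Formula: V = s^3
V = 11 * 11 * 11
V = 121 * 11
V = 1331
1331 in^3


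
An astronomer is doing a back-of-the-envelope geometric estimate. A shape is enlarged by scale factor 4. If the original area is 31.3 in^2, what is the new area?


Linear scale factor k = 4
Original area = 31.3 in^2
Rule: under a linear scaling by k, areas scale by k^2.
k^2 = 4^2 = 16
New area = 31.3 * 16
New area = 500.8
500.8 in^2


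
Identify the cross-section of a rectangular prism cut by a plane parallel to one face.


Solid: rectangular prism
Cutting plane: parallel to one face
Visualize the intersection of the plane with the solid's surface.
The boundary of the cut region is a rectangle.
rectangle


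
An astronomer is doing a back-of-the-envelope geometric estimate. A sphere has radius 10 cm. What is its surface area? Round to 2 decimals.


Shape: sphere
Radius r = 10 cm
Formula: SA = 4 * pi * r^2
r^2 = 100
SA = 4 * pi * 100
SA = 400 * pi
SA = 1256.64
1256.64 cm^2


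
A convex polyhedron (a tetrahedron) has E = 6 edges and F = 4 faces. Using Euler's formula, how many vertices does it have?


Polyhedron: tetrahedron
Euler's formula for convex polyhedra: V - E + F = 2
Given: E = 6 edges and F = 4 faces
Solve for V:
V = 2 + E - F = 2 + 6 - 4 = 4
4 vertices


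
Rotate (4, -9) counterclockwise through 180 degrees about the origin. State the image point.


Transformation: rotation about the origin
Original point: (4, -9)
Rule for 180 deg: (x, y) -> (-x, -y)
Apply: (4, -9) -> (-4, 9)
(-4, 9)


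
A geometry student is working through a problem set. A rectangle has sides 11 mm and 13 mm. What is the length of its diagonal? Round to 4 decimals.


Shape: rectangle (diagonal via Pythagoras)
Sides: 11 mm and 13 mm
Formula: d = sqrt(l^2 + w^2)
l^2 = 121, w^2 = 169
l^2 + w^2 = 290
d = sqrt(290)
d = 17.0294
17.0294 mm


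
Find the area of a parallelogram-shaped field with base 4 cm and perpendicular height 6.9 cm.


Shape: parallelogram
Base b = 4 cm, Height h = 6.9 cm
Formula: A = b * h
A = 4 * 6.9
A = 27.6
27.6 cm^2


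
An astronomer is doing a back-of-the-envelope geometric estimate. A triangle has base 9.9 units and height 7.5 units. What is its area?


Shape: triangle
Base b = 9.9 units, Height h = 7.5 units
Formula: A = (1/2) * b * h
A = 0.5 * 9.9 * 7.5
A = 0.5 * 74.25
A = 37.125
37.125 units^2


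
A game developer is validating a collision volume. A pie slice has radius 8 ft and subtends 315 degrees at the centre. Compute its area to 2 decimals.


Shape: circular sector
Radius r = 8 ft, Angle = 315 degrees
Formula: A = (angle/360) * pi * r^2
r^2 = 64
Fraction of circle = 315/360
A = (315/360) * pi * 64
A = 56 * pi
A = 175.93
175.93 ft^2


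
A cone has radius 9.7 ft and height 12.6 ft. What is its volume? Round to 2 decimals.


Shape: cone
Radius r = 9.7 ft, Height h = 12.6 ft
Formula: V = (1/3) * pi * r^2 * h
r^2 = 94.09
pi * r^2 * h = pi * 94.09 * 12.6 = 1185.534 * pi
V = 1185.534 * pi / 3
V = 1241.49
1241.49 ft^3


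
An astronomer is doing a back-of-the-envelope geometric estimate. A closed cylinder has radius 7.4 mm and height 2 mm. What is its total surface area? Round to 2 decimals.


Shape: closed cylinder
Radius r = 7.4 mm, Height h = 2 mm
Formula: SA = 2*pi*r^2 + 2*pi*r*h = 2*pi*r*(r + h)
r + h = 9.4
2 * r * (r + h) = 2 * 7.4 * 9.4 = 139.12
SA = 139.12 * pi
SA = 437.06
437.06 mm^2


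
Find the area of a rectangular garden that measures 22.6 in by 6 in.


Shape: rectangle
Length l = 22.6 in, Width w = 6 in
Formula: A = l * w
A = 22.6 * 6
A = 135.6
135.6 in^2


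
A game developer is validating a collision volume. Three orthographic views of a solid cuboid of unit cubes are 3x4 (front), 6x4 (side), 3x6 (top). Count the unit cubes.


Orthographic views of a solid rectangular block:
Front view 3 x 4 -> length = 3, height = 4
Side view 6 x 4 -> width = 6, height = 4 (consistent)
Top view 3 x 6 -> confirms length = 3, width = 6
The block is 3 x 6 x 4.
Total unit cubes = 3 * 6 * 4 = 72
72 unit cubes


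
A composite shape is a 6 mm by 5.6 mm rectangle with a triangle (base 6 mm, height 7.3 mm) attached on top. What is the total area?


Composite shape: rectangle + triangle
Rectangle area = 6 * 5.6 = 33.6
Triangle area = 0.5 * 6 * 7.3 = 21.9
Total = 33.6 + 21.9
Total = 55.5
55.5 mm^2


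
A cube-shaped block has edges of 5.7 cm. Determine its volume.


Shape: cube
Side s = 5.7 cm
Formula: V = s^3
V = 5.7 * 5.7 * 5.7
V = 32.49 * 5.7
V = 185.193
185.193 cm^3


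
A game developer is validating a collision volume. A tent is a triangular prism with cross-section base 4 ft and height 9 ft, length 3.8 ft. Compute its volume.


Shape: triangular prism
Triangle base = 4 ft, triangle height = 9 ft, prism length L = 3.8 ft
Formula: V = (1/2 * b * h_tri) * L
Cross-section area = 0.5 * 4 * 9 = 18
V = 18 * 3.8
V = 68.4
68.4 ft^3


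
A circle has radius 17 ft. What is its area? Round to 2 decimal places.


Shape: circle
Radius r = 17 ft
Formula: A = pi * r^2
r^2 = 17^2 = 289
A = pi * 289
A = 907.92
907.92 ft^2


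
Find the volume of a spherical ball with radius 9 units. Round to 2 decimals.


Shape: sphere
Radius r = 9 units
Formula: V = (4/3) * pi * r^3
r^3 = 729
(4/3) * 729 = 972
V = 972 * pi
V = 3053.63
3053.63 units^3


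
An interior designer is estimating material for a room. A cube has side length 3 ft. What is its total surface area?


Shape: cube
Side s = 3 ft
A cube has 6 square faces.
Formula: SA = 6 * s^2
s^2 = 9
SA = 6 * 9
SA = 54
54 ft^2


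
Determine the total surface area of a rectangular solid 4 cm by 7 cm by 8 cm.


Shape: rectangular prism
l = 4 cm, w = 7 cm, h = 8 cm
Formula: SA = 2(lw + lh + wh)
lw = 28, lh = 32, wh = 56
lw + lh + wh = 116
SA = 2 * 116
SA = 232
232 cm^2


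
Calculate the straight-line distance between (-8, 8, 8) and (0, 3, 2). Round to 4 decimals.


3D distance between two points
P1 = (-8, 8, 8), P2 = (0, 3, 2)
Formula: d = sqrt((x2-x1)^2 + (y2-y1)^2 + (z2-z1)^2)
dx = 0 - -8 = 8
dy = 3 - 8 = -5
dz = 2 - 8 = -6
dx^2 + dy^2 + dz^2 = 64 + 25 + 36 = 125
d = sqrt(125)
d = 11.1803
11.1803 units


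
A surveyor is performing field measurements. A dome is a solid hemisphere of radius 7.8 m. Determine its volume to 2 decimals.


Shape: hemisphere (half of a sphere)
Radius r = 7.8 m
Formula: V = (1/2) * (4/3) * pi * r^3 = (2/3) * pi * r^3
r^3 = 474.552
(2/3) * 474.552 = 316.368
V = 316.368 * pi
V = 993.9
993.9 m^3


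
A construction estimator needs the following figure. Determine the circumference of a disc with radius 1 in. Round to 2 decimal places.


Shape: circle
Radius r = 1 in
Formula: C = 2 * pi * r
C = 2 * pi * 1
C = 2 * pi
C = 6.28
6.28 in


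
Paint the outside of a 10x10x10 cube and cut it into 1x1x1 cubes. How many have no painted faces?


Large cube: 10 x 10 x 10, cut into unit cubes.
n = 10, so n - 2 = 8
Unpainted cubes form the interior (n - 2)^3 block.
(n - 2)^3 = 8^3 = 512
512 unit cubes


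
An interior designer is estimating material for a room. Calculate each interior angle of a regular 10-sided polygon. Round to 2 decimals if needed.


Shape: regular decagon (10 sides)
Formula: interior angle = (n - 2) * 180 / n
(n - 2) = 8
(n - 2) * 180 = 1440
angle = 1440 / 10
angle = 144
144 degrees


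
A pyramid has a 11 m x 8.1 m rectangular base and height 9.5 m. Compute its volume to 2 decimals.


Shape: rectangular pyramid
Base: 11 m x 8.1 m, Height h = 9.5 m
Formula: V = (1/3) * base_area * h
base_area = 11 * 8.1 = 89.1
base_area * h = 89.1 * 9.5 = 846.45
V = 846.45 / 3
V = 282.15
282.15 m^3


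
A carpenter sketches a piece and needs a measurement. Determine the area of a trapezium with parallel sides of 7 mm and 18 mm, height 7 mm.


Shape: trapezoid
Parallel sides a = 7 mm, b = 18 mm; Height h = 7 mm
Formula: A = (a + b) * h / 2
a + b = 7 + 18 = 25
A = 25 * 7 / 2
A = 175 / 2
A = 87.5
87.5 mm^2


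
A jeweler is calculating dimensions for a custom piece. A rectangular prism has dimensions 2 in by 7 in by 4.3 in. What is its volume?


Shape: rectangular prism
l = 2 in, w = 7 in, h = 4.3 in
Formula: V = l * w * h
V = 2 * 7 * 4.3
V = 14 * 4.3
V = 60.2
60.2 in^3


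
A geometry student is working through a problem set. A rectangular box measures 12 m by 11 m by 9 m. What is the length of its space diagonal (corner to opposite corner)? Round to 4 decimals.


Shape: rectangular box (space diagonal)
l = 12 m, w = 11 m, h = 9 m
Visualize: the diagonal of the base, then a right triangle with that diagonal and the height.
Formula: d = sqrt(l^2 + w^2 + h^2)
l^2 + w^2 + h^2 = 144 + 121 + 81 = 346
d = sqrt(346)
d = 18.6011
18.6011 m


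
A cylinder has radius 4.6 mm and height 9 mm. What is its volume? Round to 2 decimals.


Shape: cylinder
Radius r = 4.6 mm, Height h = 9 mm
Formula: V = pi * r^2 * h
r^2 = 21.16
V = pi * 21.16 * 9
V = 190.44 * pi
V = 598.28
598.28 mm^3


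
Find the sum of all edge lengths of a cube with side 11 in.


Shape: cube
Side s = 11 in
A cube has 12 edges, all equal.
Formula: total edge length = 12 * s
Total = 12 * 11
Total = 132
132 in


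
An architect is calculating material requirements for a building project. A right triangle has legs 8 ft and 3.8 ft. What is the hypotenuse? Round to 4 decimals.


Shape: right triangle
Legs a = 8 ft, b = 3.8 ft
Formula: c = sqrt(a^2 + b^2)
a^2 = 64, b^2 = 14.44
a^2 + b^2 = 78.44
c = sqrt(78.44)
c = 8.8566
8.8566 ft


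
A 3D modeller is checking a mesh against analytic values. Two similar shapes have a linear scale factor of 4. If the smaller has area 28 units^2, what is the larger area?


Linear scale factor k = 4
Original area = 28 units^2
Rule: under a linear scaling by k, areas scale by k^2.
k^2 = 4^2 = 16
New area = 28 * 16
New area = 448
448 units^2


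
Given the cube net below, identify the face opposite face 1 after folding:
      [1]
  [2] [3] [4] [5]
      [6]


Net: cross layout. Take square 3 as the base (bottom).
Fold the four squares in the horizontal row up around 3: 2 -> left, 4 -> right, 5 wraps to the top.
Fold 1 and 6 up from 3: 1 -> back, 6 -> front.
Opposite pairs are therefore: (1, 6), (2, 4), (3, 5).
Face 1 is opposite face 6.
face 6


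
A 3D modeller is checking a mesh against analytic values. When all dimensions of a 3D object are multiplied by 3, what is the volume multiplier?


Linear scale factor k = 3
Rule: under a linear scaling by k, volumes scale by k^3.
k^3 = 3 * 3 * 3
k^3 = 9 * 3
k^3 = 27
Volume scales by a factor of 27.
27 (dimensionless)


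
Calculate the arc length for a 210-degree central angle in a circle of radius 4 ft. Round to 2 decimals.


Shape: circular arc
Radius r = 4 ft, Angle = 210 degrees
Formula: L = (angle/360) * 2 * pi * r
2 * pi * r = 8 * pi
L = (210/360) * 8 * pi
L = 4.666667 * pi
L = 14.66
14.66 ft


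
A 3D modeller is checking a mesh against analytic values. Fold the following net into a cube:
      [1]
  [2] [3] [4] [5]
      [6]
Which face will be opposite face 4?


Net: cross layout. Take square 3 as the base (bottom).
Fold the four squares in the horizontal row up around 3: 2 -> left, 4 -> right, 5 wraps to the top.
Fold 1 and 6 up from 3: 1 -> back, 6 -> front.
Opposite pairs are therefore: (1, 6), (2, 4), (3, 5).
Face 4 is opposite face 2.
face 2


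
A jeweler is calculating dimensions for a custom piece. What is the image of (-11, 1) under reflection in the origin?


Transformation: reflection
Original point: (-11, 1)
Rule for reflection through the origin: (x, y) -> (-x, -y)
Apply: (-11, 1) -> (11, -1)
(11, -1)


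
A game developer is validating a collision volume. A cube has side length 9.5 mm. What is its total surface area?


Shape: cube
Side s = 9.5 mm
A cube has 6 square faces.
Formula: SA = 6 * s^2
s^2 = 90.25
SA = 6 * 90.25
SA = 541.5
541.5 mm^2


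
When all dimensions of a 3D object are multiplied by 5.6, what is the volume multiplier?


Linear scale factor k = 5.6
Rule: under a linear scaling by k, volumes scale by k^3.
k^3 = 5.6 * 5.6 * 5.6
k^3 = 31.36 * 5.6
k^3 = 175.616
Volume scales by a factor of 175.616.
175.616 (dimensionless)


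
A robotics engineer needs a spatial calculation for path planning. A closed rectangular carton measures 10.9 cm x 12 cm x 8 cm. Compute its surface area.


Shape: rectangular prism
l = 10.9 cm, w = 12 cm, h = 8 cm
Formula: SA = 2(lw + lh + wh)
lw = 130.8, lh = 87.2, wh = 96
lw + lh + wh = 314
SA = 2 * 314
SA = 628
628 cm^2


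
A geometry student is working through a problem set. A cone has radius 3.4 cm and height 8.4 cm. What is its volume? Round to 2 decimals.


Shape: cone
Radius r = 3.4 cm, Height h = 8.4 cm
Formula: V = (1/3) * pi * r^2 * h
r^2 = 11.56
pi * r^2 * h = pi * 11.56 * 8.4 = 97.104 * pi
V = 97.104 * pi / 3
V = 101.69
101.69 cm^3


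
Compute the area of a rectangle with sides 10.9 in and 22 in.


Shape: rectangle
Length l = 10.9 in, Width w = 22 in
Formula: A = l * w
A = 10.9 * 22
A = 239.8
239.8 in^2


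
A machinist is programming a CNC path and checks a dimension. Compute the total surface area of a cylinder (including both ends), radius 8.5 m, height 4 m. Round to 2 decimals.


Shape: closed cylinder
Radius r = 8.5 m, Height h = 4 m
Formula: SA = 2*pi*r^2 + 2*pi*r*h = 2*pi*r*(r + h)
r + h = 12.5
2 * r * (r + h) = 2 * 8.5 * 12.5 = 212.5
SA = 212.5 * pi
SA = 667.59
667.59 m^2


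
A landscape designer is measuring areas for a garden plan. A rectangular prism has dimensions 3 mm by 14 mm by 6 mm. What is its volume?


Shape: rectangular prism
l = 3 mm, w = 14 mm, h = 6 mm
Formula: V = l * w * h
V = 3 * 14 * 6
V = 42 * 6
V = 252
252 mm^3


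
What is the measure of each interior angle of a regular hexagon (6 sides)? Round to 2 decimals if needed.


Shape: regular hexagon (6 sides)
Formula: interior angle = (n - 2) * 180 / n
(n - 2) = 4
(n - 2) * 180 = 720
angle = 720 / 6
angle = 120
120 degrees


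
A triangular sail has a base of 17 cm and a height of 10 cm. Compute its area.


Shape: triangle
Base b = 17 cm, Height h = 10 cm
Formula: A = (1/2) * b * h
A = 0.5 * 17 * 10
A = 0.5 * 170
A = 85
85 cm^2


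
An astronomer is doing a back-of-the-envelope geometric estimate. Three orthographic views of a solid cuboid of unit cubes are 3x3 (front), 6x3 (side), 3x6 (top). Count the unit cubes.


Orthographic views of a solid rectangular block:
Front view 3 x 3 -> length = 3, height = 3
Side view 6 x 3 -> width = 6, height = 3 (consistent)
Top view 3 x 6 -> confirms length = 3, width = 6
The block is 3 x 6 x 3.
Total unit cubes = 3 * 6 * 3 = 54
54 unit cubes


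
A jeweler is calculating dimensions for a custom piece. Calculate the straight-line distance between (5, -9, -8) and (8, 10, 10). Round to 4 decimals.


3D distance between two points
P1 = (5, -9, -8), P2 = (8, 10, 10)
Formula: d = sqrt((x2-x1)^2 + (y2-y1)^2 + (z2-z1)^2)
dx = 8 - 5 = 3
dy = 10 - -9 = 19
dz = 10 - -8 = 18
dx^2 + dy^2 + dz^2 = 9 + 361 + 324 = 694
d = sqrt(694)
d = 26.3439
26.3439 units


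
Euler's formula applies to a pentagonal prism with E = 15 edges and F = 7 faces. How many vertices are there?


Polyhedron: pentagonal prism
Euler's formula for convex polyhedra: V - E + F = 2
Given: E = 15 edges and F = 7 faces
Solve for V:
V = 2 + E - F = 2 + 15 - 7 = 10
10 vertices


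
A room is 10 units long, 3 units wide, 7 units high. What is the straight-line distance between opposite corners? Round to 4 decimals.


Shape: rectangular box (space diagonal)
l = 10 units, w = 3 units, h = 7 units
Visualize: the diagonal of the base, then a right triangle with that diagonal and the height.
Formula: d = sqrt(l^2 + w^2 + h^2)
l^2 + w^2 + h^2 = 100 + 9 + 49 = 158
d = sqrt(158)
d = 12.5698
12.5698 units


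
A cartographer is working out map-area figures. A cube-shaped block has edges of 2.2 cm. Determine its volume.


Shape: cube
Side s = 2.2 cm
Formula: V = s^3
V = 2.2 * 2.2 * 2.2
V = 4.84 * 2.2
V = 10.648
10.648 cm^3


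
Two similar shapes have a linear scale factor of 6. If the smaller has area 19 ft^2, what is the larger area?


Linear scale factor k = 6
Original area = 19 ft^2
Rule: under a linear scaling by k, areas scale by k^2.
k^2 = 6^2 = 36
New area = 19 * 36
New area = 684
684 ft^2


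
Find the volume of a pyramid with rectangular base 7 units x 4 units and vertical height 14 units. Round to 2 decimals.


Shape: rectangular pyramid
Base: 7 units x 4 units, Height h = 14 units
Formula: V = (1/3) * base_area * h
base_area = 7 * 4 = 28
base_area * h = 28 * 14 = 392
V = 392 / 3
V = 130.67
130.67 units^3


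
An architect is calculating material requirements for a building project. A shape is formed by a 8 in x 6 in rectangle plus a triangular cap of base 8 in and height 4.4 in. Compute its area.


Composite shape: rectangle + triangle
Rectangle area = 8 * 6 = 48
Triangle area = 0.5 * 8 * 4.4 = 17.6
Total = 48 + 17.6
Total = 65.6
65.6 in^2


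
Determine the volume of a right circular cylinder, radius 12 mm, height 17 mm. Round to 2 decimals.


Shape: cylinder
Radius r = 12 mm, Height h = 17 mm
Formula: V = pi * r^2 * h
r^2 = 144
V = pi * 144 * 17
V = 2448 * pi
V = 7690.62
7690.62 mm^3


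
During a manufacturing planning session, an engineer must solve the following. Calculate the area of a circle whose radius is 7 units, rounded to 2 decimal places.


Shape: circle
Radius r = 7 units
Formula: A = pi * r^2
r^2 = 7^2 = 49
A = pi * 49
A = 153.94
153.94 units^2


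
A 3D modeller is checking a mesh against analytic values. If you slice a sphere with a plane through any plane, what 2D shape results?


Solid: sphere
Cutting plane: through any plane
Visualize the intersection of the plane with the solid's surface.
The boundary of the cut region is a circle.
circle


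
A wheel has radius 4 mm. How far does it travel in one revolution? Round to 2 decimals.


Shape: circle
Radius r = 4 mm
Formula: C = 2 * pi * r
C = 2 * pi * 4
C = 8 * pi
C = 25.13
25.13 mm


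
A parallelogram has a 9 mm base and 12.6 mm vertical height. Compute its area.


Shape: parallelogram
Base b = 9 mm, Height h = 12.6 mm
Formula: A = b * h
A = 9 * 12.6
A = 113.4
113.4 mm^2


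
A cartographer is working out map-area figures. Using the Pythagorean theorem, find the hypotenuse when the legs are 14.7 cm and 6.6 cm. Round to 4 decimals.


Shape: right triangle
Legs a = 14.7 cm, b = 6.6 cm
Formula: c = sqrt(a^2 + b^2)
a^2 = 216.09, b^2 = 43.56
a^2 + b^2 = 259.65
c = sqrt(259.65)
c = 16.1137
16.1137 cm


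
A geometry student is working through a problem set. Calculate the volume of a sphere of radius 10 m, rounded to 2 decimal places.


Shape: sphere
Radius r = 10 m
Formula: V = (4/3) * pi * r^3
r^3 = 1000
(4/3) * 1000 = 1333.333333
V = 1333.333333 * pi
V = 4188.79
4188.79 m^3


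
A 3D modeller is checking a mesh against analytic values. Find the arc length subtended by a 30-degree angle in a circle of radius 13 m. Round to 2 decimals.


Shape: circular arc
Radius r = 13 m, Angle = 30 degrees
Formula: L = (angle/360) * 2 * pi * r
2 * pi * r = 26 * pi
L = (30/360) * 26 * pi
L = 2.166667 * pi
L = 6.81
6.81 m


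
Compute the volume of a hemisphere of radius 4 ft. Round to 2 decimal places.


Shape: hemisphere (half of a sphere)
Radius r = 4 ft
Formula: V = (1/2) * (4/3) * pi * r^3 = (2/3) * pi * r^3
r^3 = 64
(2/3) * 64 = 42.666667
V = 42.666667 * pi
V = 134.04
134.04 ft^3


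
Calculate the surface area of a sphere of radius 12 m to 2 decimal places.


Shape: sphere
Radius r = 12 m
Formula: SA = 4 * pi * r^2
r^2 = 144
SA = 4 * pi * 144
SA = 576 * pi
SA = 1809.56
1809.56 m^2


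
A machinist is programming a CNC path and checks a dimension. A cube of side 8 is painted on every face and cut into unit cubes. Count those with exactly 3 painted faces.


Large cube: 8 x 8 x 8, cut into unit cubes.
Cubes with 3 painted faces are at the corners. A cube always has 8 corners.
Count = 8
8 unit cubes


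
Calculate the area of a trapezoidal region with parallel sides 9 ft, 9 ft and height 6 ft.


Shape: trapezoid
Parallel sides a = 9 ft, b = 9 ft; Height h = 6 ft
Formula: A = (a + b) * h / 2
a + b = 9 + 9 = 18
A = 18 * 6 / 2
A = 108 / 2
A = 54
54 ft^2


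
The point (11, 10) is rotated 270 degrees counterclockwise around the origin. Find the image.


Transformation: rotation about the origin
Original point: (11, 10)
Rule for 270 deg counterclockwise: (x, y) -> (y, -x)
Apply: (11, 10) -> (10, -11)
(10, -11)


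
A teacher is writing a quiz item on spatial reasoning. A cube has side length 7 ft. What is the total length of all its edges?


Shape: cube
Side s = 7 ft
A cube has 12 edges, all equal.
Formula: total edge length = 12 * s
Total = 12 * 7
Total = 84
84 ft


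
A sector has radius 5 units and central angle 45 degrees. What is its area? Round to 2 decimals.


Shape: circular sector
Radius r = 5 units, Angle = 45 degrees
Formula: A = (angle/360) * pi * r^2
r^2 = 25
Fraction of circle = 45/360
A = (45/360) * pi * 25
A = 3.125 * pi
A = 9.82
9.82 units^2


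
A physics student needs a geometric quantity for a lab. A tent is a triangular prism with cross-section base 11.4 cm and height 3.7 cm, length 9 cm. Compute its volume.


Shape: triangular prism
Triangle base = 11.4 cm, triangle height = 3.7 cm, prism length L = 9 cm
Formula: V = (1/2 * b * h_tri) * L
Cross-section area = 0.5 * 11.4 * 3.7 = 21.09
V = 21.09 * 9
V = 189.81
189.81 cm^3


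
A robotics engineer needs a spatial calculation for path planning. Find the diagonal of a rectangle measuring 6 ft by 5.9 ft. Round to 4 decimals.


Shape: rectangle (diagonal via Pythagoras)
Sides: 6 ft and 5.9 ft
Formula: d = sqrt(l^2 + w^2)
l^2 = 36, w^2 = 34.81
l^2 + w^2 = 70.81
d = sqrt(70.81)
d = 8.4149
8.4149 ft


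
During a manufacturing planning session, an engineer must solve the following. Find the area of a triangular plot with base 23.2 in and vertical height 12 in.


Shape: triangle
Base b = 23.2 in, Height h = 12 in
Formula: A = (1/2) * b * h
A = 0.5 * 23.2 * 12
A = 0.5 * 278.4
A = 139.2
139.2 in^2


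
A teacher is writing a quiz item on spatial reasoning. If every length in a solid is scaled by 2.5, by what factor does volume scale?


Linear scale factor k = 2.5
Rule: under a linear scaling by k, volumes scale by k^3.
k^3 = 2.5 * 2.5 * 2.5
k^3 = 6.25 * 2.5
k^3 = 15.625
Volume scales by a factor of 15.625.
15.625 (dimensionless)


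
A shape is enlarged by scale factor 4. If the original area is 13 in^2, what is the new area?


Linear scale factor k = 4
Original area = 13 in^2
Rule: under a linear scaling by k, areas scale by k^2.
k^2 = 4^2 = 16
New area = 13 * 16
New area = 208
208 in^2


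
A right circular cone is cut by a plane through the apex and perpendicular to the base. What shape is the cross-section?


Solid: right circular cone
Cutting plane: through the apex and perpendicular to the base
Visualize the intersection of the plane with the solid's surface.
The boundary of the cut region is a isosceles triangle.
isosceles triangle


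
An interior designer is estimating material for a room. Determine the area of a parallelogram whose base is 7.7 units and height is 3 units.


Shape: parallelogram
Base b = 7.7 units, Height h = 3 units
Formula: A = b * h
A = 7.7 * 3
A = 23.1
23.1 units^2


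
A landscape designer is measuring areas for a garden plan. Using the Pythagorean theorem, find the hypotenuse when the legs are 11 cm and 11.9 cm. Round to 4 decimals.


Shape: right triangle
Legs a = 11 cm, b = 11.9 cm
Formula: c = sqrt(a^2 + b^2)
a^2 = 121, b^2 = 141.61
a^2 + b^2 = 262.61
c = sqrt(262.61)
c = 16.2052
16.2052 cm


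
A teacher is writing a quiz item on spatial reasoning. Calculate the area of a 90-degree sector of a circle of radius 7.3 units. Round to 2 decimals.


Shape: circular sector
Radius r = 7.3 units, Angle = 90 degrees
Formula: A = (angle/360) * pi * r^2
r^2 = 53.29
Fraction of circle = 90/360
A = (90/360) * pi * 53.29
A = 13.3225 * pi
A = 41.85
41.85 units^2


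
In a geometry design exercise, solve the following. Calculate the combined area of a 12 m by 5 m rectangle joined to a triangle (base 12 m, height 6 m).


Composite shape: rectangle + triangle
Rectangle area = 12 * 5 = 60
Triangle area = 0.5 * 12 * 6 = 36
Total = 60 + 36
Total = 96
96 m^2


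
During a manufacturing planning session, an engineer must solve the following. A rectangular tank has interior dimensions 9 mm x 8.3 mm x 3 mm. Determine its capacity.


Shape: rectangular prism
l = 9 mm, w = 8.3 mm, h = 3 mm
Formula: V = l * w * h
V = 9 * 8.3 * 3
V = 74.7 * 3
V = 224.1
224.1 mm^3


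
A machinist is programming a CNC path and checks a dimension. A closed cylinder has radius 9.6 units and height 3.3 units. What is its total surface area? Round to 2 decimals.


Shape: closed cylinder
Radius r = 9.6 units, Height h = 3.3 units
Formula: SA = 2*pi*r^2 + 2*pi*r*h = 2*pi*r*(r + h)
r + h = 12.9
2 * r * (r + h) = 2 * 9.6 * 12.9 = 247.68
SA = 247.68 * pi
SA = 778.11
778.11 units^2


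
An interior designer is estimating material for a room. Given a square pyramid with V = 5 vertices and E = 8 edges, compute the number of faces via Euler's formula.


Polyhedron: square pyramid
Euler's formula for convex polyhedra: V - E + F = 2
Given: V = 5 vertices and E = 8 edges
Solve for F:
F = 2 + E - V = 2 + 8 - 5 = 5
5 faces


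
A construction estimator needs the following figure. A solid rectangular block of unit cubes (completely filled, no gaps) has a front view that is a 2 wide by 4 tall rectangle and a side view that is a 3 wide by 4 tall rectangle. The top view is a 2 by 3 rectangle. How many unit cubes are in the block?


Orthographic views of a solid rectangular block:
Front view 2 x 4 -> length = 2, height = 4
Side view 3 x 4 -> width = 3, height = 4 (consistent)
Top view 2 x 3 -> confirms length = 2, width = 3
The block is 2 x 3 x 4.
Total unit cubes = 2 * 3 * 4 = 24
24 unit cubes


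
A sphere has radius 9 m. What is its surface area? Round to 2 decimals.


Shape: sphere
Radius r = 9 m
Formula: SA = 4 * pi * r^2
r^2 = 81
SA = 4 * pi * 81
SA = 324 * pi
SA = 1017.88
1017.88 m^2


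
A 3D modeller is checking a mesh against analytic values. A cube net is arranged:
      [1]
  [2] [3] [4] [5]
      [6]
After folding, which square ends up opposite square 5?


Net: cross layout. Take square 3 as the base (bottom).
Fold the four squares in the horizontal row up around 3: 2 -> left, 4 -> right, 5 wraps to the top.
Fold 1 and 6 up from 3: 1 -> back, 6 -> front.
Opposite pairs are therefore: (1, 6), (2, 4), (3, 5).
Face 5 is opposite face 3.
face 3


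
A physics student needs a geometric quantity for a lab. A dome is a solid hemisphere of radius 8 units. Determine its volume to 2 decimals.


Shape: hemisphere (half of a sphere)
Radius r = 8 units
Formula: V = (1/2) * (4/3) * pi * r^3 = (2/3) * pi * r^3
r^3 = 512
(2/3) * 512 = 341.333333
V = 341.333333 * pi
V = 1072.33
1072.33 units^3


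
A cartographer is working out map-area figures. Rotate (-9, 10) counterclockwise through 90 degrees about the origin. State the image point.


Transformation: rotation about the origin
Original point: (-9, 10)
Rule for 90 deg counterclockwise: (x, y) -> (-y, x)
Apply: (-9, 10) -> (-10, -9)
(-10, -9)


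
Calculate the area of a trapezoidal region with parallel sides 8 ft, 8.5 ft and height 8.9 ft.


Shape: trapezoid
Parallel sides a = 8 ft, b = 8.5 ft; Height h = 8.9 ft
Formula: A = (a + b) * h / 2
a + b = 8 + 8.5 = 16.5
A = 16.5 * 8.9 / 2
A = 146.85 / 2
A = 73.425
73.425 ft^2


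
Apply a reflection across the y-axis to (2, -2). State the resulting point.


Transformation: reflection
Original point: (2, -2)
Rule for reflection over the y-axis: (x, y) -> (-x, y)
Apply: (2, -2) -> (-2, -2)
(-2, -2)


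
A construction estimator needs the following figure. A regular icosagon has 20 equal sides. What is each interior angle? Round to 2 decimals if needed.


Shape: regular icosagon (20 sides)
Formula: interior angle = (n - 2) * 180 / n
(n - 2) = 18
(n - 2) * 180 = 3240
angle = 3240 / 20
angle = 162
162 degrees


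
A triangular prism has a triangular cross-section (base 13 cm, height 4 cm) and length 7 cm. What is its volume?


Shape: triangular prism
Triangle base = 13 cm, triangle height = 4 cm, prism length L = 7 cm
Formula: V = (1/2 * b * h_tri) * L
Cross-section area = 0.5 * 13 * 4 = 26
V = 26 * 7
V = 182
182 cm^3


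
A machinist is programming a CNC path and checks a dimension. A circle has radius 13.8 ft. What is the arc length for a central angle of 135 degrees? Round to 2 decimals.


Shape: circular arc
Radius r = 13.8 ft, Angle = 135 degrees
Formula: L = (angle/360) * 2 * pi * r
2 * pi * r = 27.6 * pi
L = (135/360) * 27.6 * pi
L = 10.35 * pi
L = 32.52
32.52 ft


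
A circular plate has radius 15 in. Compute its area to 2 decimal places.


Shape: circle
Radius r = 15 in
Formula: A = pi * r^2
r^2 = 15^2 = 225
A = pi * 225
A = 706.86
706.86 in^2


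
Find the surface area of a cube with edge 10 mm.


Shape: cube
Side s = 10 mm
A cube has 6 square faces.
Formula: SA = 6 * s^2
s^2 = 100
SA = 6 * 100
SA = 600
600 mm^2


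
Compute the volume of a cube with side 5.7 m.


Shape: cube
Side s = 5.7 m
Formula: V = s^3
V = 5.7 * 5.7 * 5.7
V = 32.49 * 5.7
V = 185.193
185.193 m^3


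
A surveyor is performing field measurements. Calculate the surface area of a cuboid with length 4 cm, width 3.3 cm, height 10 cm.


Shape: rectangular prism
l = 4 cm, w = 3.3 cm, h = 10 cm
Formula: SA = 2(lw + lh + wh)
lw = 13.2, lh = 40, wh = 33
lw + lh + wh = 86.2
SA = 2 * 86.2
SA = 172.4
172.4 cm^2


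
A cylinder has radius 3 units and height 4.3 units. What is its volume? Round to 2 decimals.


Shape: cylinder
Radius r = 3 units, Height h = 4.3 units
Formula: V = pi * r^2 * h
r^2 = 9
V = pi * 9 * 4.3
V = 38.7 * pi
V = 121.58
121.58 units^3
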